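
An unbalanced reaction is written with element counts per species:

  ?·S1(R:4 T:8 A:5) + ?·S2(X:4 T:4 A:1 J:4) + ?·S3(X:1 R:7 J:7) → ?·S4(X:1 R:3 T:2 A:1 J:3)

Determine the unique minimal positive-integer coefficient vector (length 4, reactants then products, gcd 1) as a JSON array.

Coefficients: [1, 1, 2, 6]

X: 1·0+1·4+2·1 = 6 | 6·1 = 6
R: 1·4+1·0+2·7 = 18 | 6·3 = 18
T: 1·8+1·4+2·0 = 12 | 6·2 = 12
A: 1·5+1·1+2·0 = 6 | 6·1 = 6
J: 1·0+1·4+2·7 = 18 | 6·3 = 18
gcd(1,1,2,6) = 1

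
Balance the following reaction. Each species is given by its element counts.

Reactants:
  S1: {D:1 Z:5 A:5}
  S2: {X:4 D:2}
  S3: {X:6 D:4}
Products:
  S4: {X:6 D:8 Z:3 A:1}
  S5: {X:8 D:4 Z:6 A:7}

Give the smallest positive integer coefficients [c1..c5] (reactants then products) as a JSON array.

X: 6·0+5·4+4·6 = 44 | 2·6+4·8 = 44
D: 6·1+5·2+4·4 = 32 | 2·8+4·4 = 32
Z: 6·5+5·0+4·0 = 30 | 2·3+4·6 = 30
A: 6·5+5·0+4·0 = 30 | 2·1+4·7 = 30
gcd(6,5,4,2,4) = 1

Coefficients: [6, 5, 4, 2, 4]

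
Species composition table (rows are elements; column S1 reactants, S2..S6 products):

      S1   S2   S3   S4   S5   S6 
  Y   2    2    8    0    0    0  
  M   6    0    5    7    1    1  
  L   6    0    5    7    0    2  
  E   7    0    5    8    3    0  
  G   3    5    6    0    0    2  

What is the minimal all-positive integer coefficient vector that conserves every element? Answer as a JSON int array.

Coefficients: [5, 1, 1, 3, 2, 2]

Y: 5·2 = 10 | 1·2+1·8+3·0+2·0+2·0 = 10
M: 5·6 = 30 | 1·0+1·5+3·7+2·1+2·1 = 30
L: 5·6 = 30 | 1·0+1·5+3·7+2·0+2·2 = 30
E: 5·7 = 35 | 1·0+1·5+3·8+2·3+2·0 = 35
G: 5·3 = 15 | 1·5+1·6+3·0+2·0+2·2 = 15
gcd(5,1,1,3,2,2) = 1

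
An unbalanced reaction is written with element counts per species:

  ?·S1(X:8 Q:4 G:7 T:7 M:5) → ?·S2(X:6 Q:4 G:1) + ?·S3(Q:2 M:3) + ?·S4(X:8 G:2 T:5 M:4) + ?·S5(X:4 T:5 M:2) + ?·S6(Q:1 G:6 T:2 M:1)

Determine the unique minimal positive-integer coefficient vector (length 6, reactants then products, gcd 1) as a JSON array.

Coefficients: [4, 2, 2, 1, 3, 4]

X: 4·8 = 32 | 2·6+2·0+1·8+3·4+4·0 = 32
Q: 4·4 = 16 | 2·4+2·2+1·0+3·0+4·1 = 16
G: 4·7 = 28 | 2·1+2·0+1·2+3·0+4·6 = 28
T: 4·7 = 28 | 2·0+2·0+1·5+3·5+4·2 = 28
M: 4·5 = 20 | 2·0+2·3+1·4+3·2+4·1 = 20
gcd(4,2,2,1,3,4) = 1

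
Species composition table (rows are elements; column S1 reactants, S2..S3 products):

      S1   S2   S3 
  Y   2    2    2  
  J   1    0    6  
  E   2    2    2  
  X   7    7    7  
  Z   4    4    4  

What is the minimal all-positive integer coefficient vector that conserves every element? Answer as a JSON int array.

Coefficients: [6, 5, 1]

Y: 6·2 = 12 | 5·2+1·2 = 12
J: 6·1 = 6 | 5·0+1·6 = 6
E: 6·2 = 12 | 5·2+1·2 = 12
X: 6·7 = 42 | 5·7+1·7 = 42
Z: 6·4 = 24 | 5·4+1·4 = 24
gcd(6,5,1) = 1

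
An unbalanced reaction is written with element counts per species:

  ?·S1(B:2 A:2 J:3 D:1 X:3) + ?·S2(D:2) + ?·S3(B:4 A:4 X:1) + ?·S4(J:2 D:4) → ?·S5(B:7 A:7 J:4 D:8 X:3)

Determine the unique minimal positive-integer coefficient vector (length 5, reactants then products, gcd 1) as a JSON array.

B: 2·2+5·0+6·4+5·0 = 28 | 4·7 = 28
A: 2·2+5·0+6·4+5·0 = 28 | 4·7 = 28
J: 2·3+5·0+6·0+5·2 = 16 | 4·4 = 16
D: 2·1+5·2+6·0+5·4 = 32 | 4·8 = 32
X: 2·3+5·0+6·1+5·0 = 12 | 4·3 = 12
gcd(2,5,6,5,4) = 1

Coefficients: [2, 5, 6, 5, 4]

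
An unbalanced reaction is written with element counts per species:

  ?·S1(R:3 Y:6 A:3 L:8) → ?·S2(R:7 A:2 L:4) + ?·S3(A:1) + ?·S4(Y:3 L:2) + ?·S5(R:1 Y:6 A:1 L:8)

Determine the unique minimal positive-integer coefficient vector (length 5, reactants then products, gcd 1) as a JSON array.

R: 3·3 = 9 | 1·7+5·0+2·0+2·1 = 9
Y: 3·6 = 18 | 1·0+5·0+2·3+2·6 = 18
A: 3·3 = 9 | 1·2+5·1+2·0+2·1 = 9
L: 3·8 = 24 | 1·4+5·0+2·2+2·8 = 24
gcd(3,1,5,2,2) = 1

Coefficients: [3, 1, 5, 2, 2]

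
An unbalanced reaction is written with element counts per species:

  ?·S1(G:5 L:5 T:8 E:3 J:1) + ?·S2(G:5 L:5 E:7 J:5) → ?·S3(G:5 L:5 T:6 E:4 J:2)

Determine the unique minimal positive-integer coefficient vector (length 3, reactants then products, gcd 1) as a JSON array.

G: 3·5+1·5 = 20 | 4·5 = 20
L: 3·5+1·5 = 20 | 4·5 = 20
T: 3·8+1·0 = 24 | 4·6 = 24
E: 3·3+1·7 = 16 | 4·4 = 16
J: 3·1+1·5 = 8 | 4·2 = 8
gcd(3,1,4) = 1

Coefficients: [3, 1, 4]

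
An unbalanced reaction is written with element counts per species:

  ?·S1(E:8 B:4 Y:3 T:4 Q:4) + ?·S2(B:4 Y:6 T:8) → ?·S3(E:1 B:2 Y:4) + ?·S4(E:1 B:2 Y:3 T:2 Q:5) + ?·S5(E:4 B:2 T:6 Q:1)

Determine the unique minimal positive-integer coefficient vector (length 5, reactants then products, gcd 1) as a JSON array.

E: 4·8+3·0 = 32 | 6·1+2·1+6·4 = 32
B: 4·4+3·4 = 28 | 6·2+2·2+6·2 = 28
Y: 4·3+3·6 = 30 | 6·4+2·3+6·0 = 30
T: 4·4+3·8 = 40 | 6·0+2·2+6·6 = 40
Q: 4·4+3·0 = 16 | 6·0+2·5+6·1 = 16
gcd(4,3,6,2,6) = 1

Coefficients: [4, 3, 6, 2, 6]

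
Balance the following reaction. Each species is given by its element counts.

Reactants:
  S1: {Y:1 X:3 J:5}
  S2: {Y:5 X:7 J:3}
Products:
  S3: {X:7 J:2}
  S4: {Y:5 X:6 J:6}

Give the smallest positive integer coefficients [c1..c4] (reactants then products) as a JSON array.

Y: 5·1+5·5 = 30 | 2·0+6·5 = 30
X: 5·3+5·7 = 50 | 2·7+6·6 = 50
J: 5·5+5·3 = 40 | 2·2+6·6 = 40
gcd(5,5,2,6) = 1

Coefficients: [5, 5, 2, 6]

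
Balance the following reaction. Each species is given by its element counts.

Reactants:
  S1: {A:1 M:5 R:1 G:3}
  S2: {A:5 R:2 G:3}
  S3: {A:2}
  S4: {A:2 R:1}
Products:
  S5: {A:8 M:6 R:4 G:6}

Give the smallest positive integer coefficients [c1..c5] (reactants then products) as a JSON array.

A: 6·1+4·5+1·2+6·2 = 40 | 5·8 = 40
M: 6·5+4·0+1·0+6·0 = 30 | 5·6 = 30
R: 6·1+4·2+1·0+6·1 = 20 | 5·4 = 20
G: 6·3+4·3+1·0+6·0 = 30 | 5·6 = 30
gcd(6,4,1,6,5) = 1

Coefficients: [6, 4, 1, 6, 5]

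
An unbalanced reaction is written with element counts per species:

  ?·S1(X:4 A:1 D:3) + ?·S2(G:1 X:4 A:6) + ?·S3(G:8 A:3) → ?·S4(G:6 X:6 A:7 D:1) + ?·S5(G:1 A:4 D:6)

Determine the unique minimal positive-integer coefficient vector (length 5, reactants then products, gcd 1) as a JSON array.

G: 4·0+5·1+4·8 = 37 | 6·6+1·1 = 37
X: 4·4+5·4+4·0 = 36 | 6·6+1·0 = 36
A: 4·1+5·6+4·3 = 46 | 6·7+1·4 = 46
D: 4·3+5·0+4·0 = 12 | 6·1+1·6 = 12
gcd(4,5,4,6,1) = 1

Coefficients: [4, 5, 4, 6, 1]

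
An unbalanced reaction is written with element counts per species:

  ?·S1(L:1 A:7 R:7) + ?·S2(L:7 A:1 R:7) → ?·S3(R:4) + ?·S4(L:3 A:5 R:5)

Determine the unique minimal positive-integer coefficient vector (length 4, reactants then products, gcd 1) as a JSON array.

Coefficients: [4, 2, 3, 6]

L: 4·1+2·7 = 18 | 3·0+6·3 = 18
A: 4·7+2·1 = 30 | 3·0+6·5 = 30
R: 4·7+2·7 = 42 | 3·4+6·5 = 42
gcd(4,2,3,6) = 1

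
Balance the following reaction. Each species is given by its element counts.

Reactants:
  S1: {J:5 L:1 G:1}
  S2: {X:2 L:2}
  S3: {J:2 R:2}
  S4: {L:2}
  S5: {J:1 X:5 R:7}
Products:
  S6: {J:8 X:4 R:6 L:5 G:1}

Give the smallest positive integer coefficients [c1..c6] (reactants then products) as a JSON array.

J: 4·5+3·0+5·2+5·0+2·1 = 32 | 4·8 = 32
X: 4·0+3·2+5·0+5·0+2·5 = 16 | 4·4 = 16
R: 4·0+3·0+5·2+5·0+2·7 = 24 | 4·6 = 24
L: 4·1+3·2+5·0+5·2+2·0 = 20 | 4·5 = 20
G: 4·1+3·0+5·0+5·0+2·0 = 4 | 4·1 = 4
gcd(4,3,5,5,2,4) = 1

Coefficients: [4, 3, 5, 5, 2, 4]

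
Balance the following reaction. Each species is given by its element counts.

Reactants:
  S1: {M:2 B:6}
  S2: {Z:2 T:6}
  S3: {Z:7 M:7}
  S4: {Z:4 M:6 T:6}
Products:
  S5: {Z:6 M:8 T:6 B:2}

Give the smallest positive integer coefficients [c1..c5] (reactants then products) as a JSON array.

Z: 2·0+1·2+2·7+5·4 = 36 | 6·6 = 36
M: 2·2+1·0+2·7+5·6 = 48 | 6·8 = 48
T: 2·0+1·6+2·0+5·6 = 36 | 6·6 = 36
B: 2·6+1·0+2·0+5·0 = 12 | 6·2 = 12
gcd(2,1,2,5,6) = 1

Coefficients: [2, 1, 2, 5, 6]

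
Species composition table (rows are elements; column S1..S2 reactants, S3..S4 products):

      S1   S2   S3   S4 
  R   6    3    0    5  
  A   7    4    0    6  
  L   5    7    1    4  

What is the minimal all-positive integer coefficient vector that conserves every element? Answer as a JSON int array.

Coefficients: [2, 1, 5, 3]

R: 2·6+1·3 = 15 | 5·0+3·5 = 15
A: 2·7+1·4 = 18 | 5·0+3·6 = 18
L: 2·5+1·7 = 17 | 5·1+3·4 = 17
gcd(2,1,5,3) = 1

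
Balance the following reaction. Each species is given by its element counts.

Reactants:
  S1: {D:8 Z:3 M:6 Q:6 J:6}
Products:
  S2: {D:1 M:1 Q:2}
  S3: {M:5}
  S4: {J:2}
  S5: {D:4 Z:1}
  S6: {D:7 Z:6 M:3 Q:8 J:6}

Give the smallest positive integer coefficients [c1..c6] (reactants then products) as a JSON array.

Coefficients: [3, 5, 2, 6, 3, 1]

D: 3·8 = 24 | 5·1+2·0+6·0+3·4+1·7 = 24
Z: 3·3 = 9 | 5·0+2·0+6·0+3·1+1·6 = 9
M: 3·6 = 18 | 5·1+2·5+6·0+3·0+1·3 = 18
Q: 3·6 = 18 | 5·2+2·0+6·0+3·0+1·8 = 18
J: 3·6 = 18 | 5·0+2·0+6·2+3·0+1·6 = 18
gcd(3,5,2,6,3,1) = 1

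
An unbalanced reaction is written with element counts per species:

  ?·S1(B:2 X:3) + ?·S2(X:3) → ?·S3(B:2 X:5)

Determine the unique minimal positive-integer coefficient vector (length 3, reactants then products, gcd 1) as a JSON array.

Coefficients: [3, 2, 3]

B: 3·2+2·0 = 6 | 3·2 = 6
X: 3·3+2·3 = 15 | 3·5 = 15
gcd(3,2,3) = 1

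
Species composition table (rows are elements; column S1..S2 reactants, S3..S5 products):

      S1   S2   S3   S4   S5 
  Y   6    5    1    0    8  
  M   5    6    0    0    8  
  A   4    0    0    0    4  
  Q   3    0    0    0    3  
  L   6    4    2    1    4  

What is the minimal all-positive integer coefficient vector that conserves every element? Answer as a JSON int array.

Y: 2·6+1·5 = 17 | 1·1+6·0+2·8 = 17
M: 2·5+1·6 = 16 | 1·0+6·0+2·8 = 16
A: 2·4+1·0 = 8 | 1·0+6·0+2·4 = 8
Q: 2·3+1·0 = 6 | 1·0+6·0+2·3 = 6
L: 2·6+1·4 = 16 | 1·2+6·1+2·4 = 16
gcd(2,1,1,6,2) = 1

Coefficients: [2, 1, 1, 6, 2]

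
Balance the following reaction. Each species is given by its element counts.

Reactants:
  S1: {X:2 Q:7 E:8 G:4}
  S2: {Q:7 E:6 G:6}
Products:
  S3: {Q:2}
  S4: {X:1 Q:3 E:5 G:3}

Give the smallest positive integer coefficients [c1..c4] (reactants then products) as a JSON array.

Coefficients: [3, 1, 5, 6]

X: 3·2+1·0 = 6 | 5·0+6·1 = 6
Q: 3·7+1·7 = 28 | 5·2+6·3 = 28
E: 3·8+1·6 = 30 | 5·0+6·5 = 30
G: 3·4+1·6 = 18 | 5·0+6·3 = 18
gcd(3,1,5,6) = 1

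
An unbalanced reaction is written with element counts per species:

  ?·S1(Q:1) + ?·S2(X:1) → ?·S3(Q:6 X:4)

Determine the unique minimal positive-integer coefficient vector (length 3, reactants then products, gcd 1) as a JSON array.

Q: 6·1+4·0 = 6 | 1·6 = 6
X: 6·0+4·1 = 4 | 1·4 = 4
gcd(6,4,1) = 1

Coefficients: [6, 4, 1]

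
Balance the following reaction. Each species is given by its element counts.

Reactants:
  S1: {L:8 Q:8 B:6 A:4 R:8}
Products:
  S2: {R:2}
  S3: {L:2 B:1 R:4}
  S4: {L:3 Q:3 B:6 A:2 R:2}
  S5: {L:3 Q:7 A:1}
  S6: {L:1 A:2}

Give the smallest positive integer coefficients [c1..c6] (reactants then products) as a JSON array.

L: 5·8 = 40 | 4·0+6·2+4·3+4·3+4·1 = 40
Q: 5·8 = 40 | 4·0+6·0+4·3+4·7+4·0 = 40
B: 5·6 = 30 | 4·0+6·1+4·6+4·0+4·0 = 30
A: 5·4 = 20 | 4·0+6·0+4·2+4·1+4·2 = 20
R: 5·8 = 40 | 4·2+6·4+4·2+4·0+4·0 = 40
gcd(5,4,6,4,4,4) = 1

Coefficients: [5, 4, 6, 4, 4, 4]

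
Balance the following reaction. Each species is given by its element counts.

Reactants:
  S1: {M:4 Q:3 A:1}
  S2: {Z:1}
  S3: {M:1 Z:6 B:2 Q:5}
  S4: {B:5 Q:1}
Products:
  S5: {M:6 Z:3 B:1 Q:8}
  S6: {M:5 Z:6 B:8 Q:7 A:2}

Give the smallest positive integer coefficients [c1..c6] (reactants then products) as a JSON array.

Coefficients: [6, 6, 3, 4, 2, 3]

M: 6·4+6·0+3·1+4·0 = 27 | 2·6+3·5 = 27
Z: 6·0+6·1+3·6+4·0 = 24 | 2·3+3·6 = 24
B: 6·0+6·0+3·2+4·5 = 26 | 2·1+3·8 = 26
Q: 6·3+6·0+3·5+4·1 = 37 | 2·8+3·7 = 37
A: 6·1+6·0+3·0+4·0 = 6 | 2·0+3·2 = 6
gcd(6,6,3,4,2,3) = 1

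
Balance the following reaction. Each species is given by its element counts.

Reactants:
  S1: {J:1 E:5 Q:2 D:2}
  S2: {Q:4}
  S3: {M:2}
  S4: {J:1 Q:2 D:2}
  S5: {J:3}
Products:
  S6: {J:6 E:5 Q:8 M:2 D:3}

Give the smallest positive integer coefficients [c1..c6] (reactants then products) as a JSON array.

J: 4·1+5·0+4·0+2·1+6·3 = 24 | 4·6 = 24
E: 4·5+5·0+4·0+2·0+6·0 = 20 | 4·5 = 20
Q: 4·2+5·4+4·0+2·2+6·0 = 32 | 4·8 = 32
M: 4·0+5·0+4·2+2·0+6·0 = 8 | 4·2 = 8
D: 4·2+5·0+4·0+2·2+6·0 = 12 | 4·3 = 12
gcd(4,5,4,2,6,4) = 1

Coefficients: [4, 5, 4, 2, 6, 4]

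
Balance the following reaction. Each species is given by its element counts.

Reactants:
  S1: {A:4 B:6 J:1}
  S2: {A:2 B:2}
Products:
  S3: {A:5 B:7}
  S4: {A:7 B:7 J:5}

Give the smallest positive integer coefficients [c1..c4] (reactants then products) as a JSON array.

A: 5·4+6·2 = 32 | 5·5+1·7 = 32
B: 5·6+6·2 = 42 | 5·7+1·7 = 42
J: 5·1+6·0 = 5 | 5·0+1·5 = 5
gcd(5,6,5,1) = 1

Coefficients: [5, 6, 5, 1]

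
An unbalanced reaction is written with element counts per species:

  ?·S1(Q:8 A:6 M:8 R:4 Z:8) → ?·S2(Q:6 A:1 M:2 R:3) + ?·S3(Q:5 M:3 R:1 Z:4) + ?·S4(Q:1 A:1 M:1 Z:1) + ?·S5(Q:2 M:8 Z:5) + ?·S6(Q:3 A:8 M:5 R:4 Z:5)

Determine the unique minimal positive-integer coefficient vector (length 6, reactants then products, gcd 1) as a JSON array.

Q: 6·8 = 48 | 1·6+5·5+3·1+1·2+4·3 = 48
A: 6·6 = 36 | 1·1+5·0+3·1+1·0+4·8 = 36
M: 6·8 = 48 | 1·2+5·3+3·1+1·8+4·5 = 48
R: 6·4 = 24 | 1·3+5·1+3·0+1·0+4·4 = 24
Z: 6·8 = 48 | 1·0+5·4+3·1+1·5+4·5 = 48
gcd(6,1,5,3,1,4) = 1

Coefficients: [6, 1, 5, 3, 1, 4]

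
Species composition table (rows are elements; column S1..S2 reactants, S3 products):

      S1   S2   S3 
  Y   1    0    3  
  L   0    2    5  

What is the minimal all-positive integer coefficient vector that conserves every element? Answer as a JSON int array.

Y: 6·1+5·0 = 6 | 2·3 = 6
L: 6·0+5·2 = 10 | 2·5 = 10
gcd(6,5,2) = 1

Coefficients: [6, 5, 2]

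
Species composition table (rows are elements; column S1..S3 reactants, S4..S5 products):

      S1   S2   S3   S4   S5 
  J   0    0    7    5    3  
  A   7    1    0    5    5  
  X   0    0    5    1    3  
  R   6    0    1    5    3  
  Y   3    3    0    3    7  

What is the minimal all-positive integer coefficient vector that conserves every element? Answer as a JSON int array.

Coefficients: [2, 6, 2, 1, 3]

J: 2·0+6·0+2·7 = 14 | 1·5+3·3 = 14
A: 2·7+6·1+2·0 = 20 | 1·5+3·5 = 20
X: 2·0+6·0+2·5 = 10 | 1·1+3·3 = 10
R: 2·6+6·0+2·1 = 14 | 1·5+3·3 = 14
Y: 2·3+6·3+2·0 = 24 | 1·3+3·7 = 24
gcd(2,6,2,1,3) = 1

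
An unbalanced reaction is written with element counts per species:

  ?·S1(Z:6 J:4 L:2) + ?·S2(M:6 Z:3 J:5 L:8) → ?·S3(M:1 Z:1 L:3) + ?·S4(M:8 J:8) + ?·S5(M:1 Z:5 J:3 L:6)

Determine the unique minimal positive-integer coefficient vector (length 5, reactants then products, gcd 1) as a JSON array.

M: 1·0+2·6 = 12 | 2·1+1·8+2·1 = 12
Z: 1·6+2·3 = 12 | 2·1+1·0+2·5 = 12
J: 1·4+2·5 = 14 | 2·0+1·8+2·3 = 14
L: 1·2+2·8 = 18 | 2·3+1·0+2·6 = 18
gcd(1,2,2,1,2) = 1

Coefficients: [1, 2, 2, 1, 2]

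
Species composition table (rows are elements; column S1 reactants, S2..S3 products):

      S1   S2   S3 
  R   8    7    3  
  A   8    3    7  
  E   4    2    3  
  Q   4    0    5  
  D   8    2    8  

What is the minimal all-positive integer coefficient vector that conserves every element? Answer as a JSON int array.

Coefficients: [5, 4, 4]

R: 5·8 = 40 | 4·7+4·3 = 40
A: 5·8 = 40 | 4·3+4·7 = 40
E: 5·4 = 20 | 4·2+4·3 = 20
Q: 5·4 = 20 | 4·0+4·5 = 20
D: 5·8 = 40 | 4·2+4·8 = 40
gcd(5,4,4) = 1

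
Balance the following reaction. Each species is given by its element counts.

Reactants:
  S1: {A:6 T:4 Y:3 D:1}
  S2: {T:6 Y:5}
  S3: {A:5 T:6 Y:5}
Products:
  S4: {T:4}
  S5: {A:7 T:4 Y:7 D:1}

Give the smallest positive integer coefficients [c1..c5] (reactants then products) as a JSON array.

Coefficients: [5, 3, 1, 6, 5]

A: 5·6+3·0+1·5 = 35 | 6·0+5·7 = 35
T: 5·4+3·6+1·6 = 44 | 6·4+5·4 = 44
Y: 5·3+3·5+1·5 = 35 | 6·0+5·7 = 35
D: 5·1+3·0+1·0 = 5 | 6·0+5·1 = 5
gcd(5,3,1,6,5) = 1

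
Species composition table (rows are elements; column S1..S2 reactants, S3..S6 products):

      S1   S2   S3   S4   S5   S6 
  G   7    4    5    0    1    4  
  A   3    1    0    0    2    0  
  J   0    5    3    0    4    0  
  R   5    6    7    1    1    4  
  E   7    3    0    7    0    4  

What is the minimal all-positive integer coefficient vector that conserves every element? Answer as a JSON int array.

Coefficients: [1, 5, 3, 2, 4, 2]

G: 1·7+5·4 = 27 | 3·5+2·0+4·1+2·4 = 27
A: 1·3+5·1 = 8 | 3·0+2·0+4·2+2·0 = 8
J: 1·0+5·5 = 25 | 3·3+2·0+4·4+2·0 = 25
R: 1·5+5·6 = 35 | 3·7+2·1+4·1+2·4 = 35
E: 1·7+5·3 = 22 | 3·0+2·7+4·0+2·4 = 22
gcd(1,5,3,2,4,2) = 1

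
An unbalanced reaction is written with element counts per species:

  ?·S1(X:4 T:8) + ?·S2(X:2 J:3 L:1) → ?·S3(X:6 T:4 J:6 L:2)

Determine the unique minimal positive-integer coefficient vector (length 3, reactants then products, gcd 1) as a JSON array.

Coefficients: [1, 4, 2]

X: 1·4+4·2 = 12 | 2·6 = 12
T: 1·8+4·0 = 8 | 2·4 = 8
J: 1·0+4·3 = 12 | 2·6 = 12
L: 1·0+4·1 = 4 | 2·2 = 4
gcd(1,4,2) = 1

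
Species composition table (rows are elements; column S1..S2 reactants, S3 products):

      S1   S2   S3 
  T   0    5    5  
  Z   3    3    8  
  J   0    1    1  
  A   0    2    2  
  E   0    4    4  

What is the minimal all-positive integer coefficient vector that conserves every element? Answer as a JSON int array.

Coefficients: [5, 3, 3]

T: 5·0+3·5 = 15 | 3·5 = 15
Z: 5·3+3·3 = 24 | 3·8 = 24
J: 5·0+3·1 = 3 | 3·1 = 3
A: 5·0+3·2 = 6 | 3·2 = 6
E: 5·0+3·4 = 12 | 3·4 = 12
gcd(5,3,3) = 1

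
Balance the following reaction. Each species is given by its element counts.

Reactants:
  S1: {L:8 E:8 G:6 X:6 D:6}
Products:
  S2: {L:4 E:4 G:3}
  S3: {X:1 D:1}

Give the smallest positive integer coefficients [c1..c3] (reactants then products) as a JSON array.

L: 1·8 = 8 | 2·4+6·0 = 8
E: 1·8 = 8 | 2·4+6·0 = 8
G: 1·6 = 6 | 2·3+6·0 = 6
X: 1·6 = 6 | 2·0+6·1 = 6
D: 1·6 = 6 | 2·0+6·1 = 6
gcd(1,2,6) = 1

Coefficients: [1, 2, 6]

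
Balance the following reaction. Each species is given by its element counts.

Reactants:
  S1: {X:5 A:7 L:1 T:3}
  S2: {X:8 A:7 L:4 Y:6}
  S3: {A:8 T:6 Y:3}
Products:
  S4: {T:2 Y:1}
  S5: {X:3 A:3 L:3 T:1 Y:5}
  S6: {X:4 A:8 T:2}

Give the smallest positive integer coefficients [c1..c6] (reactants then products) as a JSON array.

X: 2·5+4·8+3·0 = 42 | 3·0+6·3+6·4 = 42
A: 2·7+4·7+3·8 = 66 | 3·0+6·3+6·8 = 66
L: 2·1+4·4+3·0 = 18 | 3·0+6·3+6·0 = 18
T: 2·3+4·0+3·6 = 24 | 3·2+6·1+6·2 = 24
Y: 2·0+4·6+3·3 = 33 | 3·1+6·5+6·0 = 33
gcd(2,4,3,3,6,6) = 1

Coefficients: [2, 4, 3, 3, 6, 6]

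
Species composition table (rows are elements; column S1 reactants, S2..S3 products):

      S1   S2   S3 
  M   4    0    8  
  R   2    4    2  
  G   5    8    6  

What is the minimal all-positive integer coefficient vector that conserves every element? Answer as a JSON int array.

M: 4·4 = 16 | 1·0+2·8 = 16
R: 4·2 = 8 | 1·4+2·2 = 8
G: 4·5 = 20 | 1·8+2·6 = 20
gcd(4,1,2) = 1

Coefficients: [4, 1, 2]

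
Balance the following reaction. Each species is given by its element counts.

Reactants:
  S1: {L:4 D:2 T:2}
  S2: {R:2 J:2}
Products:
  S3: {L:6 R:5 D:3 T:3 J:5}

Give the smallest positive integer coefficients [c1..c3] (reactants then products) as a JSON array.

Coefficients: [3, 5, 2]

L: 3·4+5·0 = 12 | 2·6 = 12
R: 3·0+5·2 = 10 | 2·5 = 10
D: 3·2+5·0 = 6 | 2·3 = 6
T: 3·2+5·0 = 6 | 2·3 = 6
J: 3·0+5·2 = 10 | 2·5 = 10
gcd(3,5,2) = 1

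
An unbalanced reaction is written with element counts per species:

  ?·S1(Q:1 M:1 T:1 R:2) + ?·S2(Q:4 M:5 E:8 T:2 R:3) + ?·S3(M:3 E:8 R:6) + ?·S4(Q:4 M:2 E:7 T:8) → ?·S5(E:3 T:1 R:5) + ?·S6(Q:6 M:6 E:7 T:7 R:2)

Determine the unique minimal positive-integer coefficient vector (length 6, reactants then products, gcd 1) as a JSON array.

Q: 6·1+1·4+1·0+2·4 = 18 | 3·0+3·6 = 18
M: 6·1+1·5+1·3+2·2 = 18 | 3·0+3·6 = 18
E: 6·0+1·8+1·8+2·7 = 30 | 3·3+3·7 = 30
T: 6·1+1·2+1·0+2·8 = 24 | 3·1+3·7 = 24
R: 6·2+1·3+1·6+2·0 = 21 | 3·5+3·2 = 21
gcd(6,1,1,2,3,3) = 1

Coefficients: [6, 1, 1, 2, 3, 3]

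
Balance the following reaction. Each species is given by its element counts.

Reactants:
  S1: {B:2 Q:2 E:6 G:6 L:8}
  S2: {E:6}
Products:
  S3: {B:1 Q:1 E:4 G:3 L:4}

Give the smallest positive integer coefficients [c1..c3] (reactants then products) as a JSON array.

B: 3·2+1·0 = 6 | 6·1 = 6
Q: 3·2+1·0 = 6 | 6·1 = 6
E: 3·6+1·6 = 24 | 6·4 = 24
G: 3·6+1·0 = 18 | 6·3 = 18
L: 3·8+1·0 = 24 | 6·4 = 24
gcd(3,1,6) = 1

Coefficients: [3, 1, 6]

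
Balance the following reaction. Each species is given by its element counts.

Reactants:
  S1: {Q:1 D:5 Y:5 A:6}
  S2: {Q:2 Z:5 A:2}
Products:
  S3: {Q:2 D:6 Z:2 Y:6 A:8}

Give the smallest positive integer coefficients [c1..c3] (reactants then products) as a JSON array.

Q: 6·1+2·2 = 10 | 5·2 = 10
D: 6·5+2·0 = 30 | 5·6 = 30
Z: 6·0+2·5 = 10 | 5·2 = 10
Y: 6·5+2·0 = 30 | 5·6 = 30
A: 6·6+2·2 = 40 | 5·8 = 40
gcd(6,2,5) = 1

Coefficients: [6, 2, 5]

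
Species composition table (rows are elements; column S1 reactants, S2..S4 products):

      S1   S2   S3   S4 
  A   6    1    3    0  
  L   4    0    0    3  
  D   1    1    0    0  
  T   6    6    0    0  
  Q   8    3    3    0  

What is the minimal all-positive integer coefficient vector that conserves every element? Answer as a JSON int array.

Coefficients: [3, 3, 5, 4]

A: 3·6 = 18 | 3·1+5·3+4·0 = 18
L: 3·4 = 12 | 3·0+5·0+4·3 = 12
D: 3·1 = 3 | 3·1+5·0+4·0 = 3
T: 3·6 = 18 | 3·6+5·0+4·0 = 18
Q: 3·8 = 24 | 3·3+5·3+4·0 = 24
gcd(3,3,5,4) = 1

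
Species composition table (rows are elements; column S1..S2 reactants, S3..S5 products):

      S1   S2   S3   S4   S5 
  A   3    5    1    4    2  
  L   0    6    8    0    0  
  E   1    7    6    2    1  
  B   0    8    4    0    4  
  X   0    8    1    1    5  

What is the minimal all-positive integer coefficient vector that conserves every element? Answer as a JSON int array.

A: 3·3+4·5 = 29 | 3·1+4·4+5·2 = 29
L: 3·0+4·6 = 24 | 3·8+4·0+5·0 = 24
E: 3·1+4·7 = 31 | 3·6+4·2+5·1 = 31
B: 3·0+4·8 = 32 | 3·4+4·0+5·4 = 32
X: 3·0+4·8 = 32 | 3·1+4·1+5·5 = 32
gcd(3,4,3,4,5) = 1

Coefficients: [3, 4, 3, 4, 5]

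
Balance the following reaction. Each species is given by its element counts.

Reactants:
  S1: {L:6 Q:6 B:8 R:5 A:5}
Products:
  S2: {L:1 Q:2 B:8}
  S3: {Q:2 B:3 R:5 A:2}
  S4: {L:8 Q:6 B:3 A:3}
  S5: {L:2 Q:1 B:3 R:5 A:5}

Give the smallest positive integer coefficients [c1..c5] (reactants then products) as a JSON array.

L: 5·6 = 30 | 2·1+3·0+3·8+2·2 = 30
Q: 5·6 = 30 | 2·2+3·2+3·6+2·1 = 30
B: 5·8 = 40 | 2·8+3·3+3·3+2·3 = 40
R: 5·5 = 25 | 2·0+3·5+3·0+2·5 = 25
A: 5·5 = 25 | 2·0+3·2+3·3+2·5 = 25
gcd(5,2,3,3,2) = 1

Coefficients: [5, 2, 3, 3, 2]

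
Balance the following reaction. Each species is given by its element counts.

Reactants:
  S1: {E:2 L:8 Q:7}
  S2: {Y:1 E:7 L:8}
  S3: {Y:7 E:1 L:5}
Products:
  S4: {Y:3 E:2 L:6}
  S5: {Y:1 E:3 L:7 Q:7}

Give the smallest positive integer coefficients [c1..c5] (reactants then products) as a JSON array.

Y: 5·0+2·1+3·7 = 23 | 6·3+5·1 = 23
E: 5·2+2·7+3·1 = 27 | 6·2+5·3 = 27
L: 5·8+2·8+3·5 = 71 | 6·6+5·7 = 71
Q: 5·7+2·0+3·0 = 35 | 6·0+5·7 = 35
gcd(5,2,3,6,5) = 1

Coefficients: [5, 2, 3, 6, 5]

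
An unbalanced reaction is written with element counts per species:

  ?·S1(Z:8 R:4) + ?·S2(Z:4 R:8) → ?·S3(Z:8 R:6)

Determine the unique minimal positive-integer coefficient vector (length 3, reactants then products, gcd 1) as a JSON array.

Z: 5·8+2·4 = 48 | 6·8 = 48
R: 5·4+2·8 = 36 | 6·6 = 36
gcd(5,2,6) = 1

Coefficients: [5, 2, 6]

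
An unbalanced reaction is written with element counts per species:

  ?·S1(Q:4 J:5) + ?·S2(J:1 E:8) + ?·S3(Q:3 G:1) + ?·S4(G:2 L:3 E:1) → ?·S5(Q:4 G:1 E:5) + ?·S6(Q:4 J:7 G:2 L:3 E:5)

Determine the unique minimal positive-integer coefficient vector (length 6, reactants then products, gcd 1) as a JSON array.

Q: 6·4+5·0+4·3+5·0 = 36 | 4·4+5·4 = 36
J: 6·5+5·1+4·0+5·0 = 35 | 4·0+5·7 = 35
G: 6·0+5·0+4·1+5·2 = 14 | 4·1+5·2 = 14
L: 6·0+5·0+4·0+5·3 = 15 | 4·0+5·3 = 15
E: 6·0+5·8+4·0+5·1 = 45 | 4·5+5·5 = 45
gcd(6,5,4,5,4,5) = 1

Coefficients: [6, 5, 4, 5, 4, 5]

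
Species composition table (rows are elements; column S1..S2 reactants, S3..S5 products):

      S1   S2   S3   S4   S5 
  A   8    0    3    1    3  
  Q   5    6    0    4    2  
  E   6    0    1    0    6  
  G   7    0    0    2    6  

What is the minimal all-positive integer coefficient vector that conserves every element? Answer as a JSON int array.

A: 4·8+1·0 = 32 | 6·3+5·1+3·3 = 32
Q: 4·5+1·6 = 26 | 6·0+5·4+3·2 = 26
E: 4·6+1·0 = 24 | 6·1+5·0+3·6 = 24
G: 4·7+1·0 = 28 | 6·0+5·2+3·6 = 28
gcd(4,1,6,5,3) = 1

Coefficients: [4, 1, 6, 5, 3]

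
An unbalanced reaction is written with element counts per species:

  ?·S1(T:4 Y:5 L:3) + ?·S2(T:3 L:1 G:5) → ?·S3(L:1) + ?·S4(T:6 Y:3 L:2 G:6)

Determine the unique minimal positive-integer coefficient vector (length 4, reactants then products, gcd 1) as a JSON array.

Coefficients: [3, 6, 5, 5]

T: 3·4+6·3 = 30 | 5·0+5·6 = 30
Y: 3·5+6·0 = 15 | 5·0+5·3 = 15
L: 3·3+6·1 = 15 | 5·1+5·2 = 15
G: 3·0+6·5 = 30 | 5·0+5·6 = 30
gcd(3,6,5,5) = 1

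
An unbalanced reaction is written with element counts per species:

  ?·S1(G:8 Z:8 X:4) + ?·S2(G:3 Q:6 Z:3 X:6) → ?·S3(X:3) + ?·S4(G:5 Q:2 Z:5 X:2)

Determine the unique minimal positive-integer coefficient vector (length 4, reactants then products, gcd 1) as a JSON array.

G: 3·8+2·3 = 30 | 4·0+6·5 = 30
Q: 3·0+2·6 = 12 | 4·0+6·2 = 12
Z: 3·8+2·3 = 30 | 4·0+6·5 = 30
X: 3·4+2·6 = 24 | 4·3+6·2 = 24
gcd(3,2,4,6) = 1

Coefficients: [3, 2, 4, 6]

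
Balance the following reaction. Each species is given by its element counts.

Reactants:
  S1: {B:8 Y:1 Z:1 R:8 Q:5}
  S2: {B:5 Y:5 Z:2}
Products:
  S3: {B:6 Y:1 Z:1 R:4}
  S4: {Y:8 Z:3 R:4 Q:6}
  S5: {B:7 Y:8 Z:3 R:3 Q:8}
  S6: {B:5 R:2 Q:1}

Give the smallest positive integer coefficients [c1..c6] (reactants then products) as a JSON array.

Coefficients: [5, 5, 6, 1, 2, 3]

B: 5·8+5·5 = 65 | 6·6+1·0+2·7+3·5 = 65
Y: 5·1+5·5 = 30 | 6·1+1·8+2·8+3·0 = 30
Z: 5·1+5·2 = 15 | 6·1+1·3+2·3+3·0 = 15
R: 5·8+5·0 = 40 | 6·4+1·4+2·3+3·2 = 40
Q: 5·5+5·0 = 25 | 6·0+1·6+2·8+3·1 = 25
gcd(5,5,6,1,2,3) = 1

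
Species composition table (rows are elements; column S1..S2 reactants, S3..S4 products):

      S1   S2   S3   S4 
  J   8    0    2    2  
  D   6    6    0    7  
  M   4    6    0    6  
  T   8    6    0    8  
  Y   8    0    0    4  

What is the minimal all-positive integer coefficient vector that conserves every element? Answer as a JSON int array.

J: 3·8+4·0 = 24 | 6·2+6·2 = 24
D: 3·6+4·6 = 42 | 6·0+6·7 = 42
M: 3·4+4·6 = 36 | 6·0+6·6 = 36
T: 3·8+4·6 = 48 | 6·0+6·8 = 48
Y: 3·8+4·0 = 24 | 6·0+6·4 = 24
gcd(3,4,6,6) = 1

Coefficients: [3, 4, 6, 6]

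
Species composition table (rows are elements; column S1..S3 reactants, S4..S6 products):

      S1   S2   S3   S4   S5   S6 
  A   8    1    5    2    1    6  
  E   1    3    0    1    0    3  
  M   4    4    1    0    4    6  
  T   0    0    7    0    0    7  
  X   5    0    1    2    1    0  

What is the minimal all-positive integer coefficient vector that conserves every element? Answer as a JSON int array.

Coefficients: [1, 5, 4, 4, 1, 4]

A: 1·8+5·1+4·5 = 33 | 4·2+1·1+4·6 = 33
E: 1·1+5·3+4·0 = 16 | 4·1+1·0+4·3 = 16
M: 1·4+5·4+4·1 = 28 | 4·0+1·4+4·6 = 28
T: 1·0+5·0+4·7 = 28 | 4·0+1·0+4·7 = 28
X: 1·5+5·0+4·1 = 9 | 4·2+1·1+4·0 = 9
gcd(1,5,4,4,1,4) = 1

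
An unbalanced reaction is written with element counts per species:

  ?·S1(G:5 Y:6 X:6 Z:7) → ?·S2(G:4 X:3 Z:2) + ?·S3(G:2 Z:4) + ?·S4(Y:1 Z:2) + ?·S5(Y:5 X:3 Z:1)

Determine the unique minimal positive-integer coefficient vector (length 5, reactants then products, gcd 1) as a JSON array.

G: 2·5 = 10 | 2·4+1·2+2·0+2·0 = 10
Y: 2·6 = 12 | 2·0+1·0+2·1+2·5 = 12
X: 2·6 = 12 | 2·3+1·0+2·0+2·3 = 12
Z: 2·7 = 14 | 2·2+1·4+2·2+2·1 = 14
gcd(2,2,1,2,2) = 1

Coefficients: [2, 2, 1, 2, 2]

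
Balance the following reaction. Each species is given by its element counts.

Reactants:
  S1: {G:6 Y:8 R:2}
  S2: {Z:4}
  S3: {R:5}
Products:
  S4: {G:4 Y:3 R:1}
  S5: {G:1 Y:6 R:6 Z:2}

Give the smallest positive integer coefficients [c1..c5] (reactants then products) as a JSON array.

Coefficients: [3, 1, 2, 4, 2]

G: 3·6+1·0+2·0 = 18 | 4·4+2·1 = 18
Y: 3·8+1·0+2·0 = 24 | 4·3+2·6 = 24
R: 3·2+1·0+2·5 = 16 | 4·1+2·6 = 16
Z: 3·0+1·4+2·0 = 4 | 4·0+2·2 = 4
gcd(3,1,2,4,2) = 1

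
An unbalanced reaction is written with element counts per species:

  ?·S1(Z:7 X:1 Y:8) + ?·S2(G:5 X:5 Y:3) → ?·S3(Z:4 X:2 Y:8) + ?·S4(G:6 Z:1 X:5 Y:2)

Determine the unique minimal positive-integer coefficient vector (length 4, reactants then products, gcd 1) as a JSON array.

Coefficients: [3, 6, 4, 5]

G: 3·0+6·5 = 30 | 4·0+5·6 = 30
Z: 3·7+6·0 = 21 | 4·4+5·1 = 21
X: 3·1+6·5 = 33 | 4·2+5·5 = 33
Y: 3·8+6·3 = 42 | 4·8+5·2 = 42
gcd(3,6,4,5) = 1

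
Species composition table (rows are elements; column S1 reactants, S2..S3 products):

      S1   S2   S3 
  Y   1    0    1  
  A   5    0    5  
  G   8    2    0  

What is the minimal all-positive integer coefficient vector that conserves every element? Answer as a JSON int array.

Y: 1·1 = 1 | 4·0+1·1 = 1
A: 1·5 = 5 | 4·0+1·5 = 5
G: 1·8 = 8 | 4·2+1·0 = 8
gcd(1,4,1) = 1

Coefficients: [1, 4, 1]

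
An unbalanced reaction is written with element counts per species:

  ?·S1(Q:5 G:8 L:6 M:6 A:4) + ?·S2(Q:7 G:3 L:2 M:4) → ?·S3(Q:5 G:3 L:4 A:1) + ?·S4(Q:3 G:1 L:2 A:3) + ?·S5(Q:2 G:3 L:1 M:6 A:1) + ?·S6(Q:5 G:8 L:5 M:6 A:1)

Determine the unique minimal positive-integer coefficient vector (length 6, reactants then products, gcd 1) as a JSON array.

Coefficients: [6, 3, 1, 5, 3, 5]

Q: 6·5+3·7 = 51 | 1·5+5·3+3·2+5·5 = 51
G: 6·8+3·3 = 57 | 1·3+5·1+3·3+5·8 = 57
L: 6·6+3·2 = 42 | 1·4+5·2+3·1+5·5 = 42
M: 6·6+3·4 = 48 | 1·0+5·0+3·6+5·6 = 48
A: 6·4+3·0 = 24 | 1·1+5·3+3·1+5·1 = 24
gcd(6,3,1,5,3,5) = 1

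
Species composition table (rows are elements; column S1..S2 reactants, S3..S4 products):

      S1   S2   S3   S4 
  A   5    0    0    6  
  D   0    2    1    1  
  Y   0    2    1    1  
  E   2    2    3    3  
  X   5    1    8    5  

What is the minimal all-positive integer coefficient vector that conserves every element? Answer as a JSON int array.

A: 6·5+3·0 = 30 | 1·0+5·6 = 30
D: 6·0+3·2 = 6 | 1·1+5·1 = 6
Y: 6·0+3·2 = 6 | 1·1+5·1 = 6
E: 6·2+3·2 = 18 | 1·3+5·3 = 18
X: 6·5+3·1 = 33 | 1·8+5·5 = 33
gcd(6,3,1,5) = 1

Coefficients: [6, 3, 1, 5]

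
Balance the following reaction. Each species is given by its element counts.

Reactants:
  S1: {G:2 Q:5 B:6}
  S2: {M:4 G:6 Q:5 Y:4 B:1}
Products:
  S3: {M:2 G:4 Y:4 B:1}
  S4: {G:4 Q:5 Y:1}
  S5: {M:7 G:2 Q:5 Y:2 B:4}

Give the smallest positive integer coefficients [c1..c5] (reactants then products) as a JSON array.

M: 1·0+5·4 = 20 | 3·2+4·0+2·7 = 20
G: 1·2+5·6 = 32 | 3·4+4·4+2·2 = 32
Q: 1·5+5·5 = 30 | 3·0+4·5+2·5 = 30
Y: 1·0+5·4 = 20 | 3·4+4·1+2·2 = 20
B: 1·6+5·1 = 11 | 3·1+4·0+2·4 = 11
gcd(1,5,3,4,2) = 1

Coefficients: [1, 5, 3, 4, 2]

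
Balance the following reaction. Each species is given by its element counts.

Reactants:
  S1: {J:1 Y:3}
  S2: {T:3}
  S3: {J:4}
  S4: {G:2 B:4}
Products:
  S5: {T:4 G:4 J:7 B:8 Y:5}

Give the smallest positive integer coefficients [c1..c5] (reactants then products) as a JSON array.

T: 5·0+4·3+4·0+6·0 = 12 | 3·4 = 12
G: 5·0+4·0+4·0+6·2 = 12 | 3·4 = 12
J: 5·1+4·0+4·4+6·0 = 21 | 3·7 = 21
B: 5·0+4·0+4·0+6·4 = 24 | 3·8 = 24
Y: 5·3+4·0+4·0+6·0 = 15 | 3·5 = 15
gcd(5,4,4,6,3) = 1

Coefficients: [5, 4, 4, 6, 3]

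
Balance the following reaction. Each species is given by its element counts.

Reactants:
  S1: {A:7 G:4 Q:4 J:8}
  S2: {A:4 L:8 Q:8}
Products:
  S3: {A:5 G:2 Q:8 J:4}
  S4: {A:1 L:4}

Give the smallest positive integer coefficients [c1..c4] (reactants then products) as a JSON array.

A: 2·7+3·4 = 26 | 4·5+6·1 = 26
L: 2·0+3·8 = 24 | 4·0+6·4 = 24
G: 2·4+3·0 = 8 | 4·2+6·0 = 8
Q: 2·4+3·8 = 32 | 4·8+6·0 = 32
J: 2·8+3·0 = 16 | 4·4+6·0 = 16
gcd(2,3,4,6) = 1

Coefficients: [2, 3, 4, 6]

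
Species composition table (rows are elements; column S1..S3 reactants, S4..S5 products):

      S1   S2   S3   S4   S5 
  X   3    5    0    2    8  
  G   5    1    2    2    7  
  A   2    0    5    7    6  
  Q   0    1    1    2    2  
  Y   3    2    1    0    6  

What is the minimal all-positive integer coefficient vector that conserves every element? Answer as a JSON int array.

Coefficients: [3, 5, 5, 1, 4]

X: 3·3+5·5+5·0 = 34 | 1·2+4·8 = 34
G: 3·5+5·1+5·2 = 30 | 1·2+4·7 = 30
A: 3·2+5·0+5·5 = 31 | 1·7+4·6 = 31
Q: 3·0+5·1+5·1 = 10 | 1·2+4·2 = 10
Y: 3·3+5·2+5·1 = 24 | 1·0+4·6 = 24
gcd(3,5,5,1,4) = 1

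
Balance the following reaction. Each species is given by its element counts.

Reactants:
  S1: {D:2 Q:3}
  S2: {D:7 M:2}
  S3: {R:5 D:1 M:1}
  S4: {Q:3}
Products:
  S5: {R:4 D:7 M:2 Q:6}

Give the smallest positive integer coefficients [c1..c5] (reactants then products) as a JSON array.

Coefficients: [5, 3, 4, 5, 5]

R: 5·0+3·0+4·5+5·0 = 20 | 5·4 = 20
D: 5·2+3·7+4·1+5·0 = 35 | 5·7 = 35
M: 5·0+3·2+4·1+5·0 = 10 | 5·2 = 10
Q: 5·3+3·0+4·0+5·3 = 30 | 5·6 = 30
gcd(5,3,4,5,5) = 1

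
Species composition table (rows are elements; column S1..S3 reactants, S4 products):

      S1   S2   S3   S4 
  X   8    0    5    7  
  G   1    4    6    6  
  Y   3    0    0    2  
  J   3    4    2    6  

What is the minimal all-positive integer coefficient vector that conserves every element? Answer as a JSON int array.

X: 4·8+5·0+2·5 = 42 | 6·7 = 42
G: 4·1+5·4+2·6 = 36 | 6·6 = 36
Y: 4·3+5·0+2·0 = 12 | 6·2 = 12
J: 4·3+5·4+2·2 = 36 | 6·6 = 36
gcd(4,5,2,6) = 1

Coefficients: [4, 5, 2, 6]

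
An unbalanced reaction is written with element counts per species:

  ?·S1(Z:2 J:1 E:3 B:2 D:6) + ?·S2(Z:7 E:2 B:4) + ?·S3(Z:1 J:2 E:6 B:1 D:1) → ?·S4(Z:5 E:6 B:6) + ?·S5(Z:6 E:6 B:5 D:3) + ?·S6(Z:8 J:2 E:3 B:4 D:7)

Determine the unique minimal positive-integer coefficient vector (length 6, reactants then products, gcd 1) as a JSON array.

Coefficients: [6, 6, 1, 1, 3, 4]

Z: 6·2+6·7+1·1 = 55 | 1·5+3·6+4·8 = 55
J: 6·1+6·0+1·2 = 8 | 1·0+3·0+4·2 = 8
E: 6·3+6·2+1·6 = 36 | 1·6+3·6+4·3 = 36
B: 6·2+6·4+1·1 = 37 | 1·6+3·5+4·4 = 37
D: 6·6+6·0+1·1 = 37 | 1·0+3·3+4·7 = 37
gcd(6,6,1,1,3,4) = 1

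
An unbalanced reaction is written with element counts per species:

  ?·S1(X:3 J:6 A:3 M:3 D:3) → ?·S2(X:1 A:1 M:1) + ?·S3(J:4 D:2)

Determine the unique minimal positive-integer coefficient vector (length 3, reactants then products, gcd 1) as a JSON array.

Coefficients: [2, 6, 3]

X: 2·3 = 6 | 6·1+3·0 = 6
J: 2·6 = 12 | 6·0+3·4 = 12
A: 2·3 = 6 | 6·1+3·0 = 6
M: 2·3 = 6 | 6·1+3·0 = 6
D: 2·3 = 6 | 6·0+3·2 = 6
gcd(2,6,3) = 1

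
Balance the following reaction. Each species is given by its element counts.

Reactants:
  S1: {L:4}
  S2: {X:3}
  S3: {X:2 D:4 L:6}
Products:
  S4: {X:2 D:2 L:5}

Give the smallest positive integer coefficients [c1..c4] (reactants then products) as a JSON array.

X: 3·0+2·3+3·2 = 12 | 6·2 = 12
D: 3·0+2·0+3·4 = 12 | 6·2 = 12
L: 3·4+2·0+3·6 = 30 | 6·5 = 30
gcd(3,2,3,6) = 1

Coefficients: [3, 2, 3, 6]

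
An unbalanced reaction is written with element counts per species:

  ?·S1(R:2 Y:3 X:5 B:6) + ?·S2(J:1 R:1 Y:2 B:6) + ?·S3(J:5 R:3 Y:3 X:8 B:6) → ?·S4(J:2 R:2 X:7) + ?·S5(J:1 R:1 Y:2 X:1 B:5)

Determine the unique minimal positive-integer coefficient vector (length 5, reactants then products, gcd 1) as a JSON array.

J: 1·0+3·1+1·5 = 8 | 1·2+6·1 = 8
R: 1·2+3·1+1·3 = 8 | 1·2+6·1 = 8
Y: 1·3+3·2+1·3 = 12 | 1·0+6·2 = 12
X: 1·5+3·0+1·8 = 13 | 1·7+6·1 = 13
B: 1·6+3·6+1·6 = 30 | 1·0+6·5 = 30
gcd(1,3,1,1,6) = 1

Coefficients: [1, 3, 1, 1, 6]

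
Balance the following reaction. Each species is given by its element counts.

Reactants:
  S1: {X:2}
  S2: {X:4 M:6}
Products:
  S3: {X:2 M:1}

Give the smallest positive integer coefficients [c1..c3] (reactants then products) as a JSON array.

Coefficients: [4, 1, 6]

X: 4·2+1·4 = 12 | 6·2 = 12
M: 4·0+1·6 = 6 | 6·1 = 6
gcd(4,1,6) = 1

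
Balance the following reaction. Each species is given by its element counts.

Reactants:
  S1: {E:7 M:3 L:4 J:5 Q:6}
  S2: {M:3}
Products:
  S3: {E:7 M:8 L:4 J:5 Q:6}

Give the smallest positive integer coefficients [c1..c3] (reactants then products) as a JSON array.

Coefficients: [3, 5, 3]

E: 3·7+5·0 = 21 | 3·7 = 21
M: 3·3+5·3 = 24 | 3·8 = 24
L: 3·4+5·0 = 12 | 3·4 = 12
J: 3·5+5·0 = 15 | 3·5 = 15
Q: 3·6+5·0 = 18 | 3·6 = 18
gcd(3,5,3) = 1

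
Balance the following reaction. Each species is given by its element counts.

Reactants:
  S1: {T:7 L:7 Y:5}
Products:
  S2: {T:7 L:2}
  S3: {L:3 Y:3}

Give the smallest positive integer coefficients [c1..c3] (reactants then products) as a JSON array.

T: 3·7 = 21 | 3·7+5·0 = 21
L: 3·7 = 21 | 3·2+5·3 = 21
Y: 3·5 = 15 | 3·0+5·3 = 15
gcd(3,3,5) = 1

Coefficients: [3, 3, 5]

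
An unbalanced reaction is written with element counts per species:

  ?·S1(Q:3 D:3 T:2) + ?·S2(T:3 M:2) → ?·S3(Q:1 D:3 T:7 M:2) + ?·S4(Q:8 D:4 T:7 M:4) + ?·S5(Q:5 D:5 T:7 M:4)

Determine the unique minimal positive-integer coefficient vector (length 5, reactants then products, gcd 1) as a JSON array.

Q: 5·3+6·0 = 15 | 2·1+1·8+1·5 = 15
D: 5·3+6·0 = 15 | 2·3+1·4+1·5 = 15
T: 5·2+6·3 = 28 | 2·7+1·7+1·7 = 28
M: 5·0+6·2 = 12 | 2·2+1·4+1·4 = 12
gcd(5,6,2,1,1) = 1

Coefficients: [5, 6, 2, 1, 1]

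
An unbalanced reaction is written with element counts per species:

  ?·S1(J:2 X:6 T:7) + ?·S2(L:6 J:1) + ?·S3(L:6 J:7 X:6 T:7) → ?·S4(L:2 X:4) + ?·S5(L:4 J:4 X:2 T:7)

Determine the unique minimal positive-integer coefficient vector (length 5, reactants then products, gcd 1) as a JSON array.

L: 3·0+3·6+1·6 = 24 | 4·2+4·4 = 24
J: 3·2+3·1+1·7 = 16 | 4·0+4·4 = 16
X: 3·6+3·0+1·6 = 24 | 4·4+4·2 = 24
T: 3·7+3·0+1·7 = 28 | 4·0+4·7 = 28
gcd(3,3,1,4,4) = 1

Coefficients: [3, 3, 1, 4, 4]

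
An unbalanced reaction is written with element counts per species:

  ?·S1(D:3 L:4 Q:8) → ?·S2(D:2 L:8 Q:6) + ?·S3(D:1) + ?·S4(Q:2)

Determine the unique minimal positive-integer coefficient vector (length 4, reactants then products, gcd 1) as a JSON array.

Coefficients: [2, 1, 4, 5]

D: 2·3 = 6 | 1·2+4·1+5·0 = 6
L: 2·4 = 8 | 1·8+4·0+5·0 = 8
Q: 2·8 = 16 | 1·6+4·0+5·2 = 16
gcd(2,1,4,5) = 1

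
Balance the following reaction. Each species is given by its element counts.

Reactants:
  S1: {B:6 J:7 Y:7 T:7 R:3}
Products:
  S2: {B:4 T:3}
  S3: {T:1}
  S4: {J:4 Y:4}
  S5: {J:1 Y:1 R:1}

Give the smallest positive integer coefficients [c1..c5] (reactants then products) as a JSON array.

B: 2·6 = 12 | 3·4+5·0+2·0+6·0 = 12
J: 2·7 = 14 | 3·0+5·0+2·4+6·1 = 14
Y: 2·7 = 14 | 3·0+5·0+2·4+6·1 = 14
T: 2·7 = 14 | 3·3+5·1+2·0+6·0 = 14
R: 2·3 = 6 | 3·0+5·0+2·0+6·1 = 6
gcd(2,3,5,2,6) = 1

Coefficients: [2, 3, 5, 2, 6]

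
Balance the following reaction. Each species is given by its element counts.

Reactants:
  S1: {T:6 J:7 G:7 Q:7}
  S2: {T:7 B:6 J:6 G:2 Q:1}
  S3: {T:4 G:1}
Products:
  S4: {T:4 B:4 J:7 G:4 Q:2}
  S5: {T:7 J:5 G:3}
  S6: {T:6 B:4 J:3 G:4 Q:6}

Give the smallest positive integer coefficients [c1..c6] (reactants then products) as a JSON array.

Coefficients: [4, 4, 6, 1, 6, 5]

T: 4·6+4·7+6·4 = 76 | 1·4+6·7+5·6 = 76
B: 4·0+4·6+6·0 = 24 | 1·4+6·0+5·4 = 24
J: 4·7+4·6+6·0 = 52 | 1·7+6·5+5·3 = 52
G: 4·7+4·2+6·1 = 42 | 1·4+6·3+5·4 = 42
Q: 4·7+4·1+6·0 = 32 | 1·2+6·0+5·6 = 32
gcd(4,4,6,1,6,5) = 1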